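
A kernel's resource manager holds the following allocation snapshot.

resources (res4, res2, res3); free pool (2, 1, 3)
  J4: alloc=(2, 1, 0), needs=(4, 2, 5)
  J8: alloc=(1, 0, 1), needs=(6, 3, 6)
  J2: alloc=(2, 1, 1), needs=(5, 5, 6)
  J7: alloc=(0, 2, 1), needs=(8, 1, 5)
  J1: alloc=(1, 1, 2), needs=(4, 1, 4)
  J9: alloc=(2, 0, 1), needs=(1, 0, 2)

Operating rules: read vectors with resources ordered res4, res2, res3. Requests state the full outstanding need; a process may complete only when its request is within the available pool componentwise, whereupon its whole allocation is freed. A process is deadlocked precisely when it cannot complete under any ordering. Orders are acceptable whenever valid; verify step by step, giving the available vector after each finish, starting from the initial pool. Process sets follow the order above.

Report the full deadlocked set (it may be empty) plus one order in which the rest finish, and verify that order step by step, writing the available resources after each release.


No process is deadlocked.
Key observation: starting with J9, each completion frees enough for the next — no one is permanently blocked.
A valid finishing order for the others: J9, J1, J4, J8, J7, J2. Walking it through:
  pool = (2, 1, 3)
  run J9 (needs (1, 0, 2), free (2, 1, 3)); after release of (2, 0, 1) the pool is (4, 1, 4)
  run J1 (needs (4, 1, 4), free (4, 1, 4)); after release of (1, 1, 2) the pool is (5, 2, 6)
  run J4 (needs (4, 2, 5), free (5, 2, 6)); after release of (2, 1, 0) the pool is (7, 3, 6)
  run J8 (needs (6, 3, 6), free (7, 3, 6)); after release of (1, 0, 1) the pool is (8, 3, 7)
  run J7 (needs (8, 1, 5), free (8, 3, 7)); after release of (0, 2, 1) the pool is (8, 5, 8)
  run J2 (needs (5, 5, 6), free (8, 5, 8)); after release of (2, 1, 1) the pool is (10, 6, 9)


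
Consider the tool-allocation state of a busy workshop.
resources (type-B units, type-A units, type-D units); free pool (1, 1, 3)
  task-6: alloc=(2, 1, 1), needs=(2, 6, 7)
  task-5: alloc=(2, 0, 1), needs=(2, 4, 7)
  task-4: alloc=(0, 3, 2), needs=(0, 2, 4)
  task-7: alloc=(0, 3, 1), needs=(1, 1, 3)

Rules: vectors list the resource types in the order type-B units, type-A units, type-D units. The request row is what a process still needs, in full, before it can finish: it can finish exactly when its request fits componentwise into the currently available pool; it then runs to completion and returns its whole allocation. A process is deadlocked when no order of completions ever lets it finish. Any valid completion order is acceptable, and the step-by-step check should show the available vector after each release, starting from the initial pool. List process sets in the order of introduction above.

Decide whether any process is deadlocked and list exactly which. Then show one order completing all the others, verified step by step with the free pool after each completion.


Deadlocked set: task-6 and task-5.
Key observation: the pool after task-7, task-4 is (1, 7, 6); every surviving request exceeds it in type-B units, so progress ends there.
A valid finishing order for the others: task-7, task-4. Verifying each step:
  pool = (1, 1, 3)
  task-7: need (1, 1, 3) fits (1, 1, 3); releases (0, 3, 1), pool now (1, 4, 4)
  task-4: need (0, 2, 4) fits (1, 4, 4); releases (0, 3, 2), pool now (1, 7, 6)
The blocked processes can never fit:
  blocked: task-6 wants (2, 6, 7), pool (1, 7, 6) — not enough type-B units and type-D units
  blocked: task-5 wants (2, 4, 7), pool (1, 7, 6) — not enough type-B units and type-D units


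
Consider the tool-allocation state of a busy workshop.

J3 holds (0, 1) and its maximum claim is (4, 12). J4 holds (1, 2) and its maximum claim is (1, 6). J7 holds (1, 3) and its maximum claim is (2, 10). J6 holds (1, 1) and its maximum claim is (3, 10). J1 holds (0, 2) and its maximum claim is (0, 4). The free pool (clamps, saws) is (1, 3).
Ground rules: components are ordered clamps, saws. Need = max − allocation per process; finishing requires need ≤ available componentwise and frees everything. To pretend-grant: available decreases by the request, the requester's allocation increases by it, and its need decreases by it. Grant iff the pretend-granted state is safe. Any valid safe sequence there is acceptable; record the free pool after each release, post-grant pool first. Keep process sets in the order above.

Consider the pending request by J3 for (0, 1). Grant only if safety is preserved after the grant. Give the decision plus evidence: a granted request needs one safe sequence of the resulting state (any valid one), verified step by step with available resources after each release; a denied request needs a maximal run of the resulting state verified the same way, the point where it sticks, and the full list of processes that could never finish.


DENY: after the grant no complete ordering would exist.
Key observation: saws is the bottleneck — with J1, J4 done the pool holds (2, 6), short of every remaining need.
After a pretend grant, a maximal execution: J1, J4 — then nothing else fits. Walking it through:
  pool = (1, 2)
  run J1 (needs (0, 2), free (1, 2)); after release of (0, 2) the pool is (1, 4)
  run J4 (needs (0, 4), free (1, 4)); after release of (1, 2) the pool is (2, 6)
  blocked: J3 wants (4, 10), pool (2, 6) — not enough clamps and saws
  blocked: J7 wants (1, 7), pool (2, 6) — not enough saws
  blocked: J6 wants (2, 9), pool (2, 6) — not enough saws
Had the request been granted, J3, J7 and J6 could never finish.


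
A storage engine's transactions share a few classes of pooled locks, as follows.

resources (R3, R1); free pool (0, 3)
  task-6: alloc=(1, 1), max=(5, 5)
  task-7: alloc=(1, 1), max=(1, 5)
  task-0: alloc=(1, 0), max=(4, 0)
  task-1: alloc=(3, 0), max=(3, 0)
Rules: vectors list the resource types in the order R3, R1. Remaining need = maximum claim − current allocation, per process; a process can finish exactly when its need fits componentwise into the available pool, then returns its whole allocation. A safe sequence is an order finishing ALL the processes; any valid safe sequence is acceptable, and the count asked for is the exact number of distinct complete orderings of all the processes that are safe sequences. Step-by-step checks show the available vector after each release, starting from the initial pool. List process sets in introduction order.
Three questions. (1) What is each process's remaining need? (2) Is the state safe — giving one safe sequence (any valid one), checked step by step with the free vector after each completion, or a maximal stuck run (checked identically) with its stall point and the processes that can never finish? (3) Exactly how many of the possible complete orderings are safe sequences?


(1) Remaining need (order R3, R1):
  task-6: (4, 4)
  task-7: (0, 4)
  task-0: (3, 0)
  task-1: (0, 0)
(2) UNSAFE.
Key observation: once task-1, task-0 finish, the pool peaks at (4, 3) — and every remaining process still needs more R1 than that.
The run task-1, task-0 cannot be extended any further. Check, step by step:
  pool = (0, 3)
  task-1 needs (0, 0) <= (0, 3) -> finishes; pool += (3, 0) = (3, 3)
  task-0 needs (3, 0) <= (3, 3) -> finishes; pool += (1, 0) = (4, 3)
  blocked: task-6 wants (4, 4), pool (4, 3) — not enough R1
  blocked: task-7 wants (0, 4), pool (4, 3) — not enough R1
Processes that can never finish: task-6 and task-7.
(3) Precisely 0 of the possible complete orderings are safe sequences.


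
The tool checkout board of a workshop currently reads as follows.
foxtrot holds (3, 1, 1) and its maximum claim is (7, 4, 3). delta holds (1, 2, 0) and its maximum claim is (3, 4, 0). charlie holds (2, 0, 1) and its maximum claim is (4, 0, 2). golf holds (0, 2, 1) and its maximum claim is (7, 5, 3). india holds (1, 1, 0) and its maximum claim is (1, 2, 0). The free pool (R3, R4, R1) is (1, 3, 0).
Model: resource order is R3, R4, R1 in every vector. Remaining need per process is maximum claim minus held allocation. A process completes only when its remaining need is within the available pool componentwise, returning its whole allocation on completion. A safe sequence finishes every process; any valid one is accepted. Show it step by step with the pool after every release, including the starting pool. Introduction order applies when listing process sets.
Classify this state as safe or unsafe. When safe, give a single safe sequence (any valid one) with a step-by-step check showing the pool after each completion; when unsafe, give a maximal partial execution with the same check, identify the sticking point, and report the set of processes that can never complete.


UNSAFE — no complete ordering exists.
Key observation: once india, delta finish, the pool peaks at (3, 6, 0) — and every remaining process still needs more R1 than that.
The run india, delta cannot be extended any further. Check, step by step:
  pool = (1, 3, 0)
  india: need (0, 1, 0) fits (1, 3, 0); releases (1, 1, 0), pool now (2, 4, 0)
  delta: need (2, 2, 0) fits (2, 4, 0); releases (1, 2, 0), pool now (3, 6, 0)
  foxtrot still needs (4, 3, 2) but only (3, 6, 0) is free — short on R3 and R1
  charlie still needs (2, 0, 1) but only (3, 6, 0) is free — short on R1
  golf still needs (7, 3, 2) but only (3, 6, 0) is free — short on R3 and R1
Permanently blocked: foxtrot, charlie and golf.


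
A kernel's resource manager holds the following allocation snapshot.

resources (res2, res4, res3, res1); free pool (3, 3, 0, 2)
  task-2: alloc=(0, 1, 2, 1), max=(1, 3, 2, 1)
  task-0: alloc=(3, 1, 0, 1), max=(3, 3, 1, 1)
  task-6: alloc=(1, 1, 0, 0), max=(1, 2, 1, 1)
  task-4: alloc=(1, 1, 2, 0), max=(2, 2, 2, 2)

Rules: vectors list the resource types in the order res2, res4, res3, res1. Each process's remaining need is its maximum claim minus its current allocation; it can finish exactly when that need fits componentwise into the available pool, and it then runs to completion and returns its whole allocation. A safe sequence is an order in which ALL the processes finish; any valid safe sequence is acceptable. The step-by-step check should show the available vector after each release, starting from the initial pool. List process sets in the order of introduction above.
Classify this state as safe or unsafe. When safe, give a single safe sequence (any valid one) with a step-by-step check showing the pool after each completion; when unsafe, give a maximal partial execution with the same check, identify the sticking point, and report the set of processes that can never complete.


SAFE — a valid safe sequence is task-2, task-0, task-4, task-6.
Key observation: nothing binds to the last unit here — the tightest requested-resource margin is 1, first seen at task-2 ((1, 2, 0, 0) against (3, 3, 0, 2)).
Check, step by step:
  pool = (3, 3, 0, 2)
  task-2 needs (1, 2, 0, 0) <= (3, 3, 0, 2) -> finishes; pool += (0, 1, 2, 1) = (3, 4, 2, 3)
  task-0 needs (0, 2, 1, 0) <= (3, 4, 2, 3) -> finishes; pool += (3, 1, 0, 1) = (6, 5, 2, 4)
  task-4 needs (1, 1, 0, 2) <= (6, 5, 2, 4) -> finishes; pool += (1, 1, 2, 0) = (7, 6, 4, 4)
  task-6 needs (0, 1, 1, 1) <= (7, 6, 4, 4) -> finishes; pool += (1, 1, 0, 0) = (8, 7, 4, 4)


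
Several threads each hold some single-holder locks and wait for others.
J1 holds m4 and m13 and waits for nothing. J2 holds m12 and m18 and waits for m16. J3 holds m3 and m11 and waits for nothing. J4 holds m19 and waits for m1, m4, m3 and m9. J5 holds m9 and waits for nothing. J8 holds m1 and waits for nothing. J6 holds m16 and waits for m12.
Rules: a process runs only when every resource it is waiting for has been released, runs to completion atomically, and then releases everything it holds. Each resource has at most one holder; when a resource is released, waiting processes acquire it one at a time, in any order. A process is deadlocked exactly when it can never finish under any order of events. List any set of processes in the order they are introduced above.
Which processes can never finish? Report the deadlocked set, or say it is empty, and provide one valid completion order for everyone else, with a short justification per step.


Deadlocked set: J2 and J6.
Key observation: along J2 -> J6 -> J2, each member waits on what the next one holds — a deadlock; no other process is dragged down with it.
One completion order for the rest: J5, J3, J1, J8, J4.
Verifying each step:
  run J5 (it waits on nothing); releases m9
  run J3 (it waits on nothing); releases m3 and m11
  run J1 (it waits on nothing); releases m4 and m13
  run J8 (it waits on nothing); releases m1
  J4 waits on m1, m4, m3 and m9 — all released -> runs and releases m19


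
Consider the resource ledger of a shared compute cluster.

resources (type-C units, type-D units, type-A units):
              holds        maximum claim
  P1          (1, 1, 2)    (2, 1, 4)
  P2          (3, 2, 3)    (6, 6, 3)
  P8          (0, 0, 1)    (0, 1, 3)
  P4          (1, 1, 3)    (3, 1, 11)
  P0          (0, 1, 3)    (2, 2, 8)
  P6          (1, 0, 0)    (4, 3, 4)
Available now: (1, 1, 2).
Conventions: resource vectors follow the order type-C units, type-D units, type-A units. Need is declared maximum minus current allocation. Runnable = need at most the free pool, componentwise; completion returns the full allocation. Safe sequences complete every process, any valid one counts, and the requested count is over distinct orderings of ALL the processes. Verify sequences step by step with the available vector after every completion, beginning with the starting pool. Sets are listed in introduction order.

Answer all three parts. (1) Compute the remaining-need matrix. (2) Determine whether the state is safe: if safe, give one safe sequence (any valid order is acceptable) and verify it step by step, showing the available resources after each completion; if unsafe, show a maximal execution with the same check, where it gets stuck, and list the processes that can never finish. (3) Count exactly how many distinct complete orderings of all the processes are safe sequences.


(1) Need matrix, components ordered type-C units, type-D units, type-A units:
  P1: (1, 0, 2)
  P2: (3, 4, 0)
  P8: (0, 1, 2)
  P4: (2, 0, 8)
  P0: (2, 1, 5)
  P6: (3, 3, 4)
(2) SAFE. One safe sequence: P1, P8, P0, P4, P2, P6.
Key observation: P1 is the earliest step where a requested resource binds exactly: need (1, 0, 2), pool (1, 1, 2) at its turn.
Step-by-step check:
  pool = (1, 1, 2)
  P1 needs (1, 0, 2) <= (1, 1, 2) -> finishes; pool += (1, 1, 2) = (2, 2, 4)
  P8 needs (0, 1, 2) <= (2, 2, 4) -> finishes; pool += (0, 0, 1) = (2, 2, 5)
  P0 needs (2, 1, 5) <= (2, 2, 5) -> finishes; pool += (0, 1, 3) = (2, 3, 8)
  P4 needs (2, 0, 8) <= (2, 3, 8) -> finishes; pool += (1, 1, 3) = (3, 4, 11)
  P2 needs (3, 4, 0) <= (3, 4, 11) -> finishes; pool += (3, 2, 3) = (6, 6, 14)
  P6 needs (3, 3, 4) <= (6, 6, 14) -> finishes; pool += (1, 0, 0) = (7, 6, 14)
(3) The exact count: 4 of the possible complete orderings are safe sequences.


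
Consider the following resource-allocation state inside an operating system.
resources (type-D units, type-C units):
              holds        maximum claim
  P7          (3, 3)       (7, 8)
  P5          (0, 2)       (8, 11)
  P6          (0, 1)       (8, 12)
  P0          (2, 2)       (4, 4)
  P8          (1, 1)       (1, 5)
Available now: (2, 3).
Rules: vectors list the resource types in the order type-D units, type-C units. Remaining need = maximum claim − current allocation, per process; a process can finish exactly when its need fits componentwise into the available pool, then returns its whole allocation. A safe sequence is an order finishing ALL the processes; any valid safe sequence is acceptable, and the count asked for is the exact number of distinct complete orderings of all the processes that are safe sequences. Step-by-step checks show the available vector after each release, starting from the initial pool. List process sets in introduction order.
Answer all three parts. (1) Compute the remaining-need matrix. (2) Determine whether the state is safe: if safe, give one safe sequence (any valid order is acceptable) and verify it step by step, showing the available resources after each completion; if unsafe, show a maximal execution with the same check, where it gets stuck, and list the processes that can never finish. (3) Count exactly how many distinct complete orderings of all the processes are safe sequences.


(1) Outstanding need per process (order type-D units, type-C units):
  P7: (4, 5)
  P5: (8, 9)
  P6: (8, 11)
  P0: (2, 2)
  P8: (0, 4)
(2) The state is SAFE; one workable sequence: P0, P8, P7, P5, P6.
Key observation: reading the order forward, P0 is the first process whose need (2, 2) meets the free pool (2, 3) exactly on a resource it requests.
Verifying each step:
  pool = (2, 3)
  P0 needs (2, 2) <= (2, 3) -> finishes; pool += (2, 2) = (4, 5)
  P8 needs (0, 4) <= (4, 5) -> finishes; pool += (1, 1) = (5, 6)
  P7 needs (4, 5) <= (5, 6) -> finishes; pool += (3, 3) = (8, 9)
  P5 needs (8, 9) <= (8, 9) -> finishes; pool += (0, 2) = (8, 11)
  P6 needs (8, 11) <= (8, 11) -> finishes; pool += (0, 1) = (8, 12)
(3) Exactly 2 of the possible complete orderings are safe sequences.


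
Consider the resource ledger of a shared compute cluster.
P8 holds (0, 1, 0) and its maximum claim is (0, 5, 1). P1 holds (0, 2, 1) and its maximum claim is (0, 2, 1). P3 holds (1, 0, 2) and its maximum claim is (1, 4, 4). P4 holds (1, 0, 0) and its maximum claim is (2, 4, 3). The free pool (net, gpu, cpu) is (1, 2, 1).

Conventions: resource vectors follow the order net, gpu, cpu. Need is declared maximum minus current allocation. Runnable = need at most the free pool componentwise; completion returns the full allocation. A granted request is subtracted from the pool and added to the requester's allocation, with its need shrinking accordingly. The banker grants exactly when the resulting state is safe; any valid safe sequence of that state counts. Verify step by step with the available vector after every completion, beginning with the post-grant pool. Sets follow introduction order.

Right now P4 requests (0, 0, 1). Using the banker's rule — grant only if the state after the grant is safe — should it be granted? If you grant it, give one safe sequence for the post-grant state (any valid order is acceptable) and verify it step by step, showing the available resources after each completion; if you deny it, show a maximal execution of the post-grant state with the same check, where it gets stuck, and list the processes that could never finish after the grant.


DENY — the pretend-granted state is unsafe.
Key observation: the wall is cpu: completing P1, P8 brings the pool only to (1, 5, 1), and all the rest need more.
After a pretend grant, a maximal execution: P1, P8 — then nothing else fits. Check, step by step:
  pool = (1, 2, 0)
  P1: need (0, 0, 0) fits (1, 2, 0); releases (0, 2, 1), pool now (1, 4, 1)
  P8: need (0, 4, 1) fits (1, 4, 1); releases (0, 1, 0), pool now (1, 5, 1)
  blocked: P3 wants (0, 4, 2), pool (1, 5, 1) — not enough cpu
  blocked: P4 wants (1, 4, 2), pool (1, 5, 1) — not enough cpu
Processes that could never finish after the grant: P3 and P4.


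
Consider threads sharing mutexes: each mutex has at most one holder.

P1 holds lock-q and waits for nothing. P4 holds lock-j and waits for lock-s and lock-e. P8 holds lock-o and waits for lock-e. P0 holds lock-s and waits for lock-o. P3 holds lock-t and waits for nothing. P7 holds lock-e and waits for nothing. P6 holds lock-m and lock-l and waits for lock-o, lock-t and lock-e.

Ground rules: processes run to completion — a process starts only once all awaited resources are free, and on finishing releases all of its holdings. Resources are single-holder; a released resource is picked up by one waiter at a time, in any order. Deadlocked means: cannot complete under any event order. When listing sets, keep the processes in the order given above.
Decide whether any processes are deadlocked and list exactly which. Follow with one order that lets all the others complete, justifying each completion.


No process is deadlocked.
Key observation: the wait relation is loop-free; peeling off processes with no waits unwinds the whole state.
A valid finishing order for the others: P7, P8, P3, P6, P0, P4, P1.
Verifying each step:
  P7 waits on nothing -> runs at once and releases lock-e
  P8: everything it awaited (lock-e) is free; runs, freeing lock-o
  P3 waits on nothing -> runs at once and releases lock-t
  P6: everything it awaited (lock-o, lock-t and lock-e) is free; runs, freeing lock-m and lock-l
  P0: everything it awaited (lock-o) is free; runs, freeing lock-s
  P4: everything it awaited (lock-s and lock-e) is free; runs, freeing lock-j
  P1 waits on nothing -> runs at once and releases lock-q


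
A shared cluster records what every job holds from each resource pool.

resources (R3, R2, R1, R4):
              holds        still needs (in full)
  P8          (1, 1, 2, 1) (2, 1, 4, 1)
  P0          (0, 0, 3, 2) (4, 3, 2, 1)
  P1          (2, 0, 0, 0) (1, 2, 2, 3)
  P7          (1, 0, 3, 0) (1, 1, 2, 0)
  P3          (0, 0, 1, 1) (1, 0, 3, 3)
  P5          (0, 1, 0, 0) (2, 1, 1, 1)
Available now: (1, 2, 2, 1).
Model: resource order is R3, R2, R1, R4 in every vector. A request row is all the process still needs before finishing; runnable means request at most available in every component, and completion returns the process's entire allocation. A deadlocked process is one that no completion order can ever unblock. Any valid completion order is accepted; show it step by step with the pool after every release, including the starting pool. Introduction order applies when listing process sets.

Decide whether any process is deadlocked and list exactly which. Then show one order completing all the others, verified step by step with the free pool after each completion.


Deadlocked set: P0, P1 and P3.
Key observation: after P7, P5, P8 the pool peaks at (3, 4, 7, 2), and each blocked process is short somewhere: P0 on R3; P1 on R4; P3 on R4.
A valid finishing order for the others: P7, P5, P8. Walking it through:
  pool = (1, 2, 2, 1)
  P7 needs (1, 1, 2, 0) <= (1, 2, 2, 1) -> finishes; pool += (1, 0, 3, 0) = (2, 2, 5, 1)
  P5 needs (2, 1, 1, 1) <= (2, 2, 5, 1) -> finishes; pool += (0, 1, 0, 0) = (2, 3, 5, 1)
  P8 needs (2, 1, 4, 1) <= (2, 3, 5, 1) -> finishes; pool += (1, 1, 2, 1) = (3, 4, 7, 2)
None of the blocked processes ever fits:
  blocked: P0 wants (4, 3, 2, 1), pool (3, 4, 7, 2) — not enough R3
  blocked: P1 wants (1, 2, 2, 3), pool (3, 4, 7, 2) — not enough R4
  blocked: P3 wants (1, 0, 3, 3), pool (3, 4, 7, 2) — not enough R4


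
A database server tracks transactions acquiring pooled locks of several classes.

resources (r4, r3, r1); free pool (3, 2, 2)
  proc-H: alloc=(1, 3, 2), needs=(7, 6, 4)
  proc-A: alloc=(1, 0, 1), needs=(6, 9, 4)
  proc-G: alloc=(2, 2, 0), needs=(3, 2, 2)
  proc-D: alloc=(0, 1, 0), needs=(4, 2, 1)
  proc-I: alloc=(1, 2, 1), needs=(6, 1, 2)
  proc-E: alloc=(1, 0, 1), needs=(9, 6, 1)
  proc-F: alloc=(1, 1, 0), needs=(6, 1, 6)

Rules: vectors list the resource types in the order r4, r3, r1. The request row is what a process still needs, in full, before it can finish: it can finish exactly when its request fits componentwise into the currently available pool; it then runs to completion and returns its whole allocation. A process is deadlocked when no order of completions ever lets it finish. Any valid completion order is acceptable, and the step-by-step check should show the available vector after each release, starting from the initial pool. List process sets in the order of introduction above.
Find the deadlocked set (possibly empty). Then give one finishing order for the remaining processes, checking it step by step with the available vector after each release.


The deadlocked set is proc-H, proc-A, proc-I, proc-E and proc-F.
Key observation: once proc-G, proc-D finish, the pool peaks at (5, 5, 2) — and every remaining process still needs more r4 than that.
The rest can finish in the order proc-G, proc-D. Walking it through:
  pool = (3, 2, 2)
  run proc-G (needs (3, 2, 2), free (3, 2, 2)); after release of (2, 2, 0) the pool is (5, 4, 2)
  run proc-D (needs (4, 2, 1), free (5, 4, 2)); after release of (0, 1, 0) the pool is (5, 5, 2)
None of the blocked processes ever fits:
  blocked: proc-H wants (7, 6, 4), pool (5, 5, 2) — not enough r4, r3 and r1
  blocked: proc-A wants (6, 9, 4), pool (5, 5, 2) — not enough r4, r3 and r1
  blocked: proc-I wants (6, 1, 2), pool (5, 5, 2) — not enough r4
  blocked: proc-E wants (9, 6, 1), pool (5, 5, 2) — not enough r4 and r3
  blocked: proc-F wants (6, 1, 6), pool (5, 5, 2) — not enough r4 and r1


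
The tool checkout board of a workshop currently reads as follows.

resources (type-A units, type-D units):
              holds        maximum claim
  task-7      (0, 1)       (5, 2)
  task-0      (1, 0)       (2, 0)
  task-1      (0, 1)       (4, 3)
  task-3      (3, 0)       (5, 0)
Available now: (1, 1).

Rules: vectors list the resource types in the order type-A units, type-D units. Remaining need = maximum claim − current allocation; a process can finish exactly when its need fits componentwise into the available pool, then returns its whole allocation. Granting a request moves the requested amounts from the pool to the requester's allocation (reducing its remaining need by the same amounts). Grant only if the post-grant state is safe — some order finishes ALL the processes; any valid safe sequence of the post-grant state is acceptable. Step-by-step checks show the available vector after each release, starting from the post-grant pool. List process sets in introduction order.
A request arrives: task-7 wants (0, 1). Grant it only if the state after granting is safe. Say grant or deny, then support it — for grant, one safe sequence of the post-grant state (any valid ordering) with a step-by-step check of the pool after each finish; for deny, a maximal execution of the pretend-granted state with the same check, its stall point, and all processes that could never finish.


GRANT — the state after the grant stays safe, e.g. via task-0, task-3, task-7, task-1.
Key observation: even at the reduced pool (1, 0), task-0 fits immediately, so safety survives the grant.
Verifying the post-grant state step by step:
  pool = (1, 0)
  task-0 needs (1, 0) <= (1, 0) -> finishes; pool += (1, 0) = (2, 0)
  task-3 needs (2, 0) <= (2, 0) -> finishes; pool += (3, 0) = (5, 0)
  task-7 needs (5, 0) <= (5, 0) -> finishes; pool += (0, 2) = (5, 2)
  task-1 needs (4, 2) <= (5, 2) -> finishes; pool += (0, 1) = (5, 3)


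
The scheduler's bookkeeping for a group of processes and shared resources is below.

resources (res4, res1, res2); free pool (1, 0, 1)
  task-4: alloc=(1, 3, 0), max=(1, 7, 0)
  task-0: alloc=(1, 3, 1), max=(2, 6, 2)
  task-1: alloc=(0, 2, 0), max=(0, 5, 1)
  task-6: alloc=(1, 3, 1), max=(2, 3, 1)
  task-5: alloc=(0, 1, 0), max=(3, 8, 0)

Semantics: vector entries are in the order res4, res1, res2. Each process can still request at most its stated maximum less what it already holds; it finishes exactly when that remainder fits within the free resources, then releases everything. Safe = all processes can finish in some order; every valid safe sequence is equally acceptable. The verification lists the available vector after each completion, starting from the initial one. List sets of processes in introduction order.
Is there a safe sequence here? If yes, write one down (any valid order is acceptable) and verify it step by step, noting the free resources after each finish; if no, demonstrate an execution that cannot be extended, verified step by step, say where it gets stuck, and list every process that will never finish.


SAFE — a valid safe sequence is task-6, task-1, task-4, task-5, task-0.
Key observation: reading the order forward, task-6 is the first process whose need (1, 0, 0) meets the free pool (1, 0, 1) exactly on a resource it requests.
Walking it through:
  pool = (1, 0, 1)
  task-6: need (1, 0, 0) fits (1, 0, 1); releases (1, 3, 1), pool now (2, 3, 2)
  task-1: need (0, 3, 1) fits (2, 3, 2); releases (0, 2, 0), pool now (2, 5, 2)
  task-4: need (0, 4, 0) fits (2, 5, 2); releases (1, 3, 0), pool now (3, 8, 2)
  task-5: need (3, 7, 0) fits (3, 8, 2); releases (0, 1, 0), pool now (3, 9, 2)
  task-0: need (1, 3, 1) fits (3, 9, 2); releases (1, 3, 1), pool now (4, 12, 3)


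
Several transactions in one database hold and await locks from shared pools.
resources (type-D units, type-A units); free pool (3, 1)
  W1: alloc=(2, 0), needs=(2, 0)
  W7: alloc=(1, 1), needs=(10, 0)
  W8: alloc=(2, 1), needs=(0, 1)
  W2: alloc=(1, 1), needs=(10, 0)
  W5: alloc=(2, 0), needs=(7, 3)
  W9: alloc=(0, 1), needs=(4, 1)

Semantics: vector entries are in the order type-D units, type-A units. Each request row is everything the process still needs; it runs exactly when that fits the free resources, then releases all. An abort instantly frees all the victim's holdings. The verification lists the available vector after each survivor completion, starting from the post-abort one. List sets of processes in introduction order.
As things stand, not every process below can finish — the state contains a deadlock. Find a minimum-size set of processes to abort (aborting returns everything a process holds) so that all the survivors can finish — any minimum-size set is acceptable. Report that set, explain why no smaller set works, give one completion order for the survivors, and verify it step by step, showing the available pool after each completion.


The answer: abort W2.
Key observation: no ordering could ever have run W7 before the abort of W2; with (1, 1) back in the pool it fits at step 5.
No smaller set exists: with zero aborts the deadlock remains.
The survivors complete as W1, W8, W5, W9, W7. Walking it through (starting from the post-abort pool):
  pool = (4, 2)
  W1: need (2, 0) fits (4, 2); releases (2, 0), pool now (6, 2)
  W8: need (0, 1) fits (6, 2); releases (2, 1), pool now (8, 3)
  W5: need (7, 3) fits (8, 3); releases (2, 0), pool now (10, 3)
  W9: need (4, 1) fits (10, 3); releases (0, 1), pool now (10, 4)
  W7: need (10, 0) fits (10, 4); releases (1, 1), pool now (11, 5)


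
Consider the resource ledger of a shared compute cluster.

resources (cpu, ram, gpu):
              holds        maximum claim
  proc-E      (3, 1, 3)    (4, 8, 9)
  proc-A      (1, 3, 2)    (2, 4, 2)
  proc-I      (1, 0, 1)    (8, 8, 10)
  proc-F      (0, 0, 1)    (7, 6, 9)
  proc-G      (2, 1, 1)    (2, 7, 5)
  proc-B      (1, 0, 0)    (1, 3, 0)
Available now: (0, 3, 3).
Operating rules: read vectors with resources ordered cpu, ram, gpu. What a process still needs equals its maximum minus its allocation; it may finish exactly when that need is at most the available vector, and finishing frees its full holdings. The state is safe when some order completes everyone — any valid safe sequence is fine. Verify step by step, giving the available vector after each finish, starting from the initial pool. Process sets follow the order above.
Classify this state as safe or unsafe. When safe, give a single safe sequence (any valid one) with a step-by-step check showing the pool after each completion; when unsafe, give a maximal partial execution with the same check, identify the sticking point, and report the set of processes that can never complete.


SAFE, for example via the order proc-B, proc-A, proc-G, proc-E, proc-I, proc-F.
Key observation: reading the order forward, proc-B is the first process whose need (0, 3, 0) meets the free pool (0, 3, 3) exactly on a resource it requests.
Check, step by step:
  pool = (0, 3, 3)
  run proc-B (needs (0, 3, 0), free (0, 3, 3)); after release of (1, 0, 0) the pool is (1, 3, 3)
  run proc-A (needs (1, 1, 0), free (1, 3, 3)); after release of (1, 3, 2) the pool is (2, 6, 5)
  run proc-G (needs (0, 6, 4), free (2, 6, 5)); after release of (2, 1, 1) the pool is (4, 7, 6)
  run proc-E (needs (1, 7, 6), free (4, 7, 6)); after release of (3, 1, 3) the pool is (7, 8, 9)
  run proc-I (needs (7, 8, 9), free (7, 8, 9)); after release of (1, 0, 1) the pool is (8, 8, 10)
  run proc-F (needs (7, 6, 8), free (8, 8, 10)); after release of (0, 0, 1) the pool is (8, 8, 11)


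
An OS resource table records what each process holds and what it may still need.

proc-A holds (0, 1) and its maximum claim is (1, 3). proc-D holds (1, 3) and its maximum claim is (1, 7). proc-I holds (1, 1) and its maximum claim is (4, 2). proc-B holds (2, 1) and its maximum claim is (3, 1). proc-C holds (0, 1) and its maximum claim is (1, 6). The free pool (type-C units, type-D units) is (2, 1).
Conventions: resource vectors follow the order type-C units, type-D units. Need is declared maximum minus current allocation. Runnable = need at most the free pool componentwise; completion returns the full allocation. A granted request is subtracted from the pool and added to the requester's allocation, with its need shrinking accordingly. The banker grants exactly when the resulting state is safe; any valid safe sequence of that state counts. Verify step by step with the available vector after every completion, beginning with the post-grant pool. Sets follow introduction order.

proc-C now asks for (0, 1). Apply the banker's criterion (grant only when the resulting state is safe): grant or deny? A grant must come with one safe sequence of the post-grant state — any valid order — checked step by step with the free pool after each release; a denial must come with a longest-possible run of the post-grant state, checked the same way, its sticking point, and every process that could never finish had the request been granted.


DENY. Granting would leave the state unsafe.
Key observation: the wall is type-D units: completing proc-B, proc-I, proc-A brings the pool only to (5, 3), and all the rest need more.
On the post-grant state, proc-B, proc-I, proc-A is a maximal run — nothing extends it. Verifying each step:
  pool = (2, 0)
  proc-B: need (1, 0) fits (2, 0); releases (2, 1), pool now (4, 1)
  proc-I: need (3, 1) fits (4, 1); releases (1, 1), pool now (5, 2)
  proc-A: need (1, 2) fits (5, 2); releases (0, 1), pool now (5, 3)
  proc-D cannot run: need (0, 4) vs free (5, 3) (insufficient type-D units)
  proc-C cannot run: need (1, 4) vs free (5, 3) (insufficient type-D units)
Processes that could never finish after the grant: proc-D and proc-C.


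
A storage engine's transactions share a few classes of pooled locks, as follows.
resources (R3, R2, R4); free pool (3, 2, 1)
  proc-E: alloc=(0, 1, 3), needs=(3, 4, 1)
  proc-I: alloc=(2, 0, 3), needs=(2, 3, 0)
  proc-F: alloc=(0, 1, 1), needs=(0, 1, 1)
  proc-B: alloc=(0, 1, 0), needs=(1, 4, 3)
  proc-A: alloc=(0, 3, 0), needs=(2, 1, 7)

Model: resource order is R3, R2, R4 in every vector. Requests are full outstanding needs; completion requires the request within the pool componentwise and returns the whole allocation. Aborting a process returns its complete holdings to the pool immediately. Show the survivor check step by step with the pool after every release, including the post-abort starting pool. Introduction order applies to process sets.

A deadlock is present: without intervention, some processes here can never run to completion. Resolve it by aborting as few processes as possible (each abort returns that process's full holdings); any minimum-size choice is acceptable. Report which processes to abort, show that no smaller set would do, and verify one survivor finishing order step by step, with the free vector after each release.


Abort proc-E.
Key observation: before aborting proc-E, proc-A was permanently blocked — no order could ever run it; afterwards it completes at step 3.
No smaller set exists: with zero aborts the deadlock remains.
Survivors finish in the order: proc-I, proc-F, proc-A, proc-B. Walking it through (pool after the aborts first):
  pool = (3, 3, 4)
  proc-I: need (2, 3, 0) fits (3, 3, 4); releases (2, 0, 3), pool now (5, 3, 7)
  proc-F: need (0, 1, 1) fits (5, 3, 7); releases (0, 1, 1), pool now (5, 4, 8)
  proc-A: need (2, 1, 7) fits (5, 4, 8); releases (0, 3, 0), pool now (5, 7, 8)
  proc-B: need (1, 4, 3) fits (5, 7, 8); releases (0, 1, 0), pool now (5, 8, 8)


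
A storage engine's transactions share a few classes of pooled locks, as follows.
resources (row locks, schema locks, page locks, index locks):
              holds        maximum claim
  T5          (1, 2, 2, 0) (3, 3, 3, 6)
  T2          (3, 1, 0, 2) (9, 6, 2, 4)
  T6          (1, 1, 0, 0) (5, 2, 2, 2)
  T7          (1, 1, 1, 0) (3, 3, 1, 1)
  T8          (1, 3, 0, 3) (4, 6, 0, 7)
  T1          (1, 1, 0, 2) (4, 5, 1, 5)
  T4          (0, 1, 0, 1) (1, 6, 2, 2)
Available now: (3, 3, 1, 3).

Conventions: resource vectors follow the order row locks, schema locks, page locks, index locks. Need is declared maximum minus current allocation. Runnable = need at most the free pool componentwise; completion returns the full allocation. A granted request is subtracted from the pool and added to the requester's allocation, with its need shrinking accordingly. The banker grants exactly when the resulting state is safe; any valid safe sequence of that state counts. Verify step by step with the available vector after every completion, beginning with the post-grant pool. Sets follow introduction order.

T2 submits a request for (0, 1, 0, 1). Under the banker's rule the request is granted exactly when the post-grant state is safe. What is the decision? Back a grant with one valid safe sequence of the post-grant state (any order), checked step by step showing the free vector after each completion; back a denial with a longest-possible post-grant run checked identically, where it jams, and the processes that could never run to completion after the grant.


DENY: after the grant no complete ordering would exist.
Key observation: after T7, T6 the pool peaks at (5, 4, 2, 2), and each blocked process is short somewhere: T5 on index locks; T2 on row locks; T8 on index locks; T1 on index locks; T4 on schema locks.
After a pretend grant, a maximal execution: T7, T6 — then nothing else fits. Walking it through:
  pool = (3, 2, 1, 2)
  T7 needs (2, 2, 0, 1) <= (3, 2, 1, 2) -> finishes; pool += (1, 1, 1, 0) = (4, 3, 2, 2)
  T6 needs (4, 1, 2, 2) <= (4, 3, 2, 2) -> finishes; pool += (1, 1, 0, 0) = (5, 4, 2, 2)
  blocked: T5 wants (2, 1, 1, 6), pool (5, 4, 2, 2) — not enough index locks
  blocked: T2 wants (6, 4, 2, 1), pool (5, 4, 2, 2) — not enough row locks
  blocked: T8 wants (3, 3, 0, 4), pool (5, 4, 2, 2) — not enough index locks
  blocked: T1 wants (3, 4, 1, 3), pool (5, 4, 2, 2) — not enough index locks
  blocked: T4 wants (1, 5, 2, 1), pool (5, 4, 2, 2) — not enough schema locks
Processes that could never finish after the grant: T5, T2, T8, T1 and T4.


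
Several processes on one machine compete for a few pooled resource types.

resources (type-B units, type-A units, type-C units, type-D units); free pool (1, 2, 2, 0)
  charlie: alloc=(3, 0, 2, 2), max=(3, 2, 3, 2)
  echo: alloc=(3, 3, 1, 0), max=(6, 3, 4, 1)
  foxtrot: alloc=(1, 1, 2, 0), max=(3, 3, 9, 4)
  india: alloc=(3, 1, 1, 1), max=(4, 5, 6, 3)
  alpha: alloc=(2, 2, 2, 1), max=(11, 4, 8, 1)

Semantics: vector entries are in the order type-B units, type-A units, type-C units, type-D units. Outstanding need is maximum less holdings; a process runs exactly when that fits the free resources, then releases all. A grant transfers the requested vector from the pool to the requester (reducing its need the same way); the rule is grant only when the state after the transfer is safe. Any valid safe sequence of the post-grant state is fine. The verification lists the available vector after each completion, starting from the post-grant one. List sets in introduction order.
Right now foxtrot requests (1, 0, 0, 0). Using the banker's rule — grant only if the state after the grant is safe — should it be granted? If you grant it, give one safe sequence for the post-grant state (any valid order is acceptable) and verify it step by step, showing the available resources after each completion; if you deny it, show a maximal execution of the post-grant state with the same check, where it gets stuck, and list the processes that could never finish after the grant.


GRANT — the state after the grant stays safe, e.g. via charlie, echo, india, alpha, foxtrot.
Key observation: the transfer keeps a workable pool ((0, 2, 2, 0)); charlie starts the safe sequence.
Check on the post-grant state, step by step:
  pool = (0, 2, 2, 0)
  charlie needs (0, 2, 1, 0) <= (0, 2, 2, 0) -> finishes; pool += (3, 0, 2, 2) = (3, 2, 4, 2)
  echo needs (3, 0, 3, 1) <= (3, 2, 4, 2) -> finishes; pool += (3, 3, 1, 0) = (6, 5, 5, 2)
  india needs (1, 4, 5, 2) <= (6, 5, 5, 2) -> finishes; pool += (3, 1, 1, 1) = (9, 6, 6, 3)
  alpha needs (9, 2, 6, 0) <= (9, 6, 6, 3) -> finishes; pool += (2, 2, 2, 1) = (11, 8, 8, 4)
  foxtrot needs (1, 2, 7, 4) <= (11, 8, 8, 4) -> finishes; pool += (2, 1, 2, 0) = (13, 9, 10, 4)
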